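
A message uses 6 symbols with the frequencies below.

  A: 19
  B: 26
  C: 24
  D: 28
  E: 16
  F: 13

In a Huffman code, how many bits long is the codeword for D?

Build the tree from the bottom:
combine F(13), E(16) → 29
combine A(19), C(24) → 43
combine B(26), D(28) → 54
combine 29, 43 → 72
combine 54, 72 → 126
The subtree containing D is merged 2 times, so code length = 2.

2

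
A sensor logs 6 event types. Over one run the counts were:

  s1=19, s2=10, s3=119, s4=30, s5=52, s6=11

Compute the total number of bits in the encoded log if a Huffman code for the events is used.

494

Greedily combine the two least-frequent nodes:
merge s2(10) and s6(11): 21
merge s1(19) and 21: 40
merge s4(30) and 40: 70
merge s5(52) and 70: 122
merge s3(119) and 122: 241
Total encoded bits = sum of merged weights = 21 + 40 + 70 + 122 + 241 = 494.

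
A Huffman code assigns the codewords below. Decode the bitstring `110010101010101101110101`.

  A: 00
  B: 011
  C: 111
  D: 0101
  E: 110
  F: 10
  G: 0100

EDDDFCD

Read left to right; each codeword is recognised as soon as it completes (prefix code):
  110→E | 0101→D | 0101→D | 0101→D | 10→F | 111→C | 0101→D
Decoded message: EDDDFCD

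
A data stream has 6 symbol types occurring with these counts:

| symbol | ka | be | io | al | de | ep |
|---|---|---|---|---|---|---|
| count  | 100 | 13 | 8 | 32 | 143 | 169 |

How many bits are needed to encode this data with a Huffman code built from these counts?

988

Greedily combine the two least-frequent nodes:
io(8) + be(13) → 21
21 + al(32) → 53
53 + ka(100) → 153
de(143) + 153 → 296
ep(169) + 296 → 465
The encoded length is the sum of every internal node's weight: 21 + 53 + 153 + 296 + 465 = 988 bits.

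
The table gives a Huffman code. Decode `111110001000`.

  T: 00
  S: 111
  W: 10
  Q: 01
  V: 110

Read left to right; each codeword is recognised as soon as it completes (prefix code):
  111→S | 110→V | 00→T | 10→W | 00→T
Decoded message: SVTWT

SVTWT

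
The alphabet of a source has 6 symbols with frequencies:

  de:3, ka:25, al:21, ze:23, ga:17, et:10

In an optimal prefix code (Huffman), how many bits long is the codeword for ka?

Repeatedly merge the two smallest:
merge de(3) and et(10): 13
merge 13 and ga(17): 30
merge al(21) and ze(23): 44
merge ka(25) and 30: 55
merge 44 and 55: 99
ka's leaf is at depth 2, giving a 2-bit codeword.

2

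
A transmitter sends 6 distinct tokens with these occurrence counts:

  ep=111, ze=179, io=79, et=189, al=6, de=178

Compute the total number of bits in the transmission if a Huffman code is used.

Build the Huffman tree bottom-up:
merge al(6) and io(79): 85
merge 85 and ep(111): 196
merge de(178) and ze(179): 357
merge et(189) and 196: 385
merge 357 and 385: 742
The encoded length is the sum of every internal node's weight: 85 + 196 + 357 + 385 + 742 = 1765 bits.

1765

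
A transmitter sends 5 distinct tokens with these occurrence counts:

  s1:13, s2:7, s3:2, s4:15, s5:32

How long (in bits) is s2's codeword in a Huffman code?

4

Huffman merges, smallest pair first:
combine s3(2), s2(7) → 9
combine 9, s1(13) → 22
combine s4(15), 22 → 37
combine s5(32), 37 → 69
The subtree containing s2 is merged 4 times, so code length = 4.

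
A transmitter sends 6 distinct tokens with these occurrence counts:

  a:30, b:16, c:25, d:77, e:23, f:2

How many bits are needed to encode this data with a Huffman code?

Merge the two smallest weights repeatedly:
merge f(2) and b(16): 18
merge 18 and e(23): 41
merge c(25) and a(30): 55
merge 41 and 55: 96
merge d(77) and 96: 173
Each symbol's bit-cost is frequency × depth; summing gives 383 bits (equivalently 18 + 41 + 55 + 96 + 173).

383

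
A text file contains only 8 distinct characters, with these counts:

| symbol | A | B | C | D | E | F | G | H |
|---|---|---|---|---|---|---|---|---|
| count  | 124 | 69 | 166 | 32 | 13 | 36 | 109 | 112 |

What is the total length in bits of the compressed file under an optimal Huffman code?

1819

Build the Huffman tree bottom-up:
combine E(13), D(32) → 45
combine F(36), 45 → 81
combine B(69), 81 → 150
combine G(109), H(112) → 221
combine A(124), 150 → 274
combine C(166), 221 → 387
combine 274, 387 → 661
Each symbol's bit-cost is frequency × depth; summing gives 1819 bits (equivalently 45 + 81 + 150 + 221 + 274 + 387 + 661).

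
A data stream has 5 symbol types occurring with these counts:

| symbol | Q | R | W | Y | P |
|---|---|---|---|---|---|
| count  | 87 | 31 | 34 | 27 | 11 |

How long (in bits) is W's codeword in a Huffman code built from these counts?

Huffman merges, smallest pair first:
merge P(11) and Y(27): 38
merge R(31) and W(34): 65
merge 38 and 65: 103
merge Q(87) and 103: 190
W's leaf is at depth 3, giving a 3-bit codeword.

3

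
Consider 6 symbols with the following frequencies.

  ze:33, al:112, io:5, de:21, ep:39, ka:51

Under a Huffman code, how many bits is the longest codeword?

Merge the two lowest-weight nodes at each step:
merge io(5) and de(21): 26
merge 26 and ze(33): 59
merge ep(39) and ka(51): 90
merge 59 and 90: 149
merge al(112) and 149: 261
The first pair merged (io, de) ends up deepest, at depth 4.

4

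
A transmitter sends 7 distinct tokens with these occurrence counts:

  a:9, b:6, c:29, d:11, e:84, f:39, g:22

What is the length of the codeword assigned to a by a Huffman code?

Build the tree from the bottom:
merge b(6) and a(9): 15
merge d(11) and 15: 26
merge g(22) and 26: 48
merge c(29) and f(39): 68
merge 48 and 68: 116
merge e(84) and 116: 200
The subtree containing a is merged 5 times, so code length = 5.

5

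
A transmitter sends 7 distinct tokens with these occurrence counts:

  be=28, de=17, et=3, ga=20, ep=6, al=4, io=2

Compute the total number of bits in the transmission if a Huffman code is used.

189

Build the Huffman tree bottom-up:
io(2) + et(3) → 5
al(4) + 5 → 9
ep(6) + 9 → 15
15 + de(17) → 32
ga(20) + be(28) → 48
32 + 48 → 80
Each symbol's bit-cost is frequency × depth; summing gives 189 bits (equivalently 5 + 9 + 15 + 32 + 48 + 80).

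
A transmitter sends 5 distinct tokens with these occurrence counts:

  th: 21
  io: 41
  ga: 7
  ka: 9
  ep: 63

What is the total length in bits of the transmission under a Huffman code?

Merge the two smallest weights repeatedly:
ga(7) + ka(9) → 16
16 + th(21) → 37
37 + io(41) → 78
ep(63) + 78 → 141
The encoded length is the sum of every internal node's weight: 16 + 37 + 78 + 141 = 272 bits.

272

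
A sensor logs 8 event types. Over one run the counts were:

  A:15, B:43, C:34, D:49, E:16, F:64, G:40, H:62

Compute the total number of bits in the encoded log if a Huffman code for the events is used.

936

Merge the two smallest weights repeatedly:
combine A(15), E(16) → 31
combine 31, C(34) → 65
combine G(40), B(43) → 83
combine D(49), H(62) → 111
combine F(64), 65 → 129
combine 83, 111 → 194
combine 129, 194 → 323
Total encoded bits = sum of merged weights = 31 + 65 + 83 + 111 + 129 + 194 + 323 = 936.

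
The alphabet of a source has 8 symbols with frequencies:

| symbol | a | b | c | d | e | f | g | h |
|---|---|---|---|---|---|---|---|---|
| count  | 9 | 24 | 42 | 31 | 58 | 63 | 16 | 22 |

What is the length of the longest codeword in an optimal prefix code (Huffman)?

4

Merge the two lowest-weight nodes at each step:
merge a(9) and g(16): 25
merge h(22) and b(24): 46
merge 25 and d(31): 56
merge c(42) and 46: 88
merge 56 and e(58): 114
merge f(63) and 88: 151
merge 114 and 151: 265
The rarest symbols sit at the bottom; the longest codeword is 4 bits.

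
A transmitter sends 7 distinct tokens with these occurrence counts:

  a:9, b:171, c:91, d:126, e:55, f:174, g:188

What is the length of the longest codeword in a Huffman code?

Merge the two lowest-weight nodes at each step:
merge a(9) and e(55): 64
merge 64 and c(91): 155
merge d(126) and 155: 281
merge b(171) and f(174): 345
merge g(188) and 281: 469
merge 345 and 469: 814
The rarest symbols sit at the bottom; the longest codeword is 5 bits.

5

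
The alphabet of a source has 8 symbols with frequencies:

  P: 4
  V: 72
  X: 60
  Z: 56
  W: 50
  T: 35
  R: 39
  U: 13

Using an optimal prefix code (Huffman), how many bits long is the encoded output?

924

Merge the two smallest weights repeatedly:
merge P(4) and U(13): 17
merge 17 and T(35): 52
merge R(39) and W(50): 89
merge 52 and Z(56): 108
merge X(60) and V(72): 132
merge 89 and 108: 197
merge 132 and 197: 329
Each symbol's bit-cost is frequency × depth; summing gives 924 bits (equivalently 17 + 52 + 89 + 108 + 132 + 197 + 329).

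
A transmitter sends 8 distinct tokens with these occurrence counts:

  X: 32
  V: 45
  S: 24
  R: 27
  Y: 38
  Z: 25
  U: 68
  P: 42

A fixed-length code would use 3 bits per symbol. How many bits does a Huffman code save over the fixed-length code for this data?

19

Fixed-length: 3 bits × 301 symbols = 903 bits.
Huffman merges:
merge S(24) and Z(25): 49
merge R(27) and X(32): 59
merge Y(38) and P(42): 80
merge V(45) and 49: 94
merge 59 and U(68): 127
merge 80 and 94: 174
merge 127 and 174: 301
Huffman total = 49 + 59 + 80 + 94 + 127 + 174 + 301 = 884 bits.
Saving = 903 − 884 = 19 bits.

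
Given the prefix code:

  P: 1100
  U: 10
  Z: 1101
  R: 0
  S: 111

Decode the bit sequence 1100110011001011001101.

PPPUPZ

Read left to right; each codeword is recognised as soon as it completes (prefix code):
  1100→P | 1100→P | 1100→P | 10→U | 1100→P | 1101→Z
Decoded message: PPPUPZ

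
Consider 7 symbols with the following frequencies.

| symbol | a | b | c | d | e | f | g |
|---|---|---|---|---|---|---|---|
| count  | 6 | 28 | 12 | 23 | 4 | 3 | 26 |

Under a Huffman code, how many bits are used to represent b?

2

Huffman merges, smallest pair first:
merge f(3) and e(4): 7
merge a(6) and 7: 13
merge c(12) and 13: 25
merge d(23) and 25: 48
merge g(26) and b(28): 54
merge 48 and 54: 102
b's leaf is at depth 2, giving a 2-bit codeword.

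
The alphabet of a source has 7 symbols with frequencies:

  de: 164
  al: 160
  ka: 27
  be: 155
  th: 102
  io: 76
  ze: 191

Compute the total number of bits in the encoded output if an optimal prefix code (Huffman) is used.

2373

Merge the two smallest weights repeatedly:
ka(27) + io(76) → 103
th(102) + 103 → 205
be(155) + al(160) → 315
de(164) + ze(191) → 355
205 + 315 → 520
355 + 520 → 875
Each symbol's bit-cost is frequency × depth; summing gives 2373 bits (equivalently 103 + 205 + 315 + 355 + 520 + 875).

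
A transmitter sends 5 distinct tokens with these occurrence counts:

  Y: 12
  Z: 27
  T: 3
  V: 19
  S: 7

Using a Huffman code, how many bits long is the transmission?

Merge the two smallest weights repeatedly:
combine T(3), S(7) → 10
combine 10, Y(12) → 22
combine V(19), 22 → 41
combine Z(27), 41 → 68
Each symbol's bit-cost is frequency × depth; summing gives 141 bits (equivalently 10 + 22 + 41 + 68).

141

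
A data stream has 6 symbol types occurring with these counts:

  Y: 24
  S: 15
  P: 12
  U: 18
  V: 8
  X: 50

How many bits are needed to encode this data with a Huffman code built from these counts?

Merge the two smallest weights repeatedly:
combine V(8), P(12) → 20
combine S(15), U(18) → 33
combine 20, Y(24) → 44
combine 33, 44 → 77
combine X(50), 77 → 127
The encoded length is the sum of every internal node's weight: 20 + 33 + 44 + 77 + 127 = 301 bits.

301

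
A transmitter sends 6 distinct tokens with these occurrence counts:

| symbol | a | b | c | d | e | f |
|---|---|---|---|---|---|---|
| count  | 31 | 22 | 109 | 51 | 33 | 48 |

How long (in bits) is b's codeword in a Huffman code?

4

Build the tree from the bottom:
merge b(22) and a(31): 53
merge e(33) and f(48): 81
merge d(51) and 53: 104
merge 81 and 104: 185
merge c(109) and 185: 294
b's leaf is at depth 4, giving a 4-bit codeword.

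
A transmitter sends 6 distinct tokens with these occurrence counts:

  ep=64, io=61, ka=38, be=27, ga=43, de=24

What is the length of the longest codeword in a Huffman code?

Merge the two lowest-weight nodes at each step:
merge de(24) and be(27): 51
merge ka(38) and ga(43): 81
merge 51 and io(61): 112
merge ep(64) and 81: 145
merge 112 and 145: 257
The rarest symbols sit at the bottom; the longest codeword is 3 bits.

3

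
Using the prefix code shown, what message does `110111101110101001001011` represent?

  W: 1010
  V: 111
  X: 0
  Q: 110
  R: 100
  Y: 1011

QVYWRRY

Read left to right; each codeword is recognised as soon as it completes (prefix code):
  110→Q | 111→V | 1011→Y | 1010→W | 100→R | 100→R | 1011→Y
Decoded message: QVYWRRY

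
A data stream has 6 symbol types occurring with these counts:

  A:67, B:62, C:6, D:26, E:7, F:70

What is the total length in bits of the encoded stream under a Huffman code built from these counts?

528

Greedily combine the two least-frequent nodes:
merge C(6) and E(7): 13
merge 13 and D(26): 39
merge 39 and B(62): 101
merge A(67) and F(70): 137
merge 101 and 137: 238
The encoded length is the sum of every internal node's weight: 13 + 39 + 101 + 137 + 238 = 528 bits.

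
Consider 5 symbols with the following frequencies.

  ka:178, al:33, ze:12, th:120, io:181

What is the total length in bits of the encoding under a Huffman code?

Merge the two smallest weights repeatedly:
ze(12) + al(33) → 45
45 + th(120) → 165
165 + ka(178) → 343
io(181) + 343 → 524
The encoded length is the sum of every internal node's weight: 45 + 165 + 343 + 524 = 1077 bits.

1077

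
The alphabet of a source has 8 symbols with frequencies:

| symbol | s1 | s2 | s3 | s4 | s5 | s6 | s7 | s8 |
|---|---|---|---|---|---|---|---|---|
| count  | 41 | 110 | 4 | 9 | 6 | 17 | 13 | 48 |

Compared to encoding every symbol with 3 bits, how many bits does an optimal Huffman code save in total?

161

Fixed-length: 3 bits × 248 symbols = 744 bits.
Huffman merges:
combine s3(4), s5(6) → 10
combine s4(9), 10 → 19
combine s7(13), s6(17) → 30
combine 19, 30 → 49
combine s1(41), s8(48) → 89
combine 49, 89 → 138
combine s2(110), 138 → 248
Huffman total = 10 + 19 + 30 + 49 + 89 + 138 + 248 = 583 bits.
Saving = 744 − 583 = 161 bits.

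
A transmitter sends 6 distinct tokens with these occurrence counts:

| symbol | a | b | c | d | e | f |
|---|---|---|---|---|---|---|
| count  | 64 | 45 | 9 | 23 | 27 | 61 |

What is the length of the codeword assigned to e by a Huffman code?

3

Huffman merges, smallest pair first:
c(9) + d(23) → 32
e(27) + 32 → 59
b(45) + 59 → 104
f(61) + a(64) → 125
104 + 125 → 229
e's leaf is at depth 3, giving a 3-bit codeword.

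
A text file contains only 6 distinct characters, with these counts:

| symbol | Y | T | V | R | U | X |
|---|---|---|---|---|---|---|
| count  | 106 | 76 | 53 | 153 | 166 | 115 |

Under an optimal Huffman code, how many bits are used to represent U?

2

Build the tree from the bottom:
merge V(53) and T(76): 129
merge Y(106) and X(115): 221
merge 129 and R(153): 282
merge U(166) and 221: 387
merge 282 and 387: 669
The subtree containing U is merged 2 times, so code length = 2.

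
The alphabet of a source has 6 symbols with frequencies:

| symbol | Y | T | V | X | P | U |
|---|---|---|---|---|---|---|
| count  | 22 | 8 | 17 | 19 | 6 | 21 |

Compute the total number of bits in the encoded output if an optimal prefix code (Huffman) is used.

Merge the two smallest weights repeatedly:
combine P(6), T(8) → 14
combine 14, V(17) → 31
combine X(19), U(21) → 40
combine Y(22), 31 → 53
combine 40, 53 → 93
The encoded length is the sum of every internal node's weight: 14 + 31 + 40 + 53 + 93 = 231 bits.

231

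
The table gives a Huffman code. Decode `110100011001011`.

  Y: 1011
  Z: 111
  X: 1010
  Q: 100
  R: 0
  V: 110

Read left to right; each codeword is recognised as soon as it completes (prefix code):
  110→V | 100→Q | 0→R | 110→V | 0→R | 1011→Y
Decoded message: VQRVRY

VQRVRY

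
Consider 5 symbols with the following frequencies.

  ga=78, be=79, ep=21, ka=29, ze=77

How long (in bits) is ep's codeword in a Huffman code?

Build the tree from the bottom:
ep(21) + ka(29) → 50
50 + ze(77) → 127
ga(78) + be(79) → 157
127 + 157 → 284
ep's leaf is at depth 3, giving a 3-bit codeword.

3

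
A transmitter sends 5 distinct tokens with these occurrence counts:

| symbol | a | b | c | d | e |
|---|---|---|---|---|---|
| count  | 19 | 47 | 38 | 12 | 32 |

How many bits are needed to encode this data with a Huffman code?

327

Greedily combine the two least-frequent nodes:
combine d(12), a(19) → 31
combine 31, e(32) → 63
combine c(38), b(47) → 85
combine 63, 85 → 148
Total encoded bits = sum of merged weights = 31 + 63 + 85 + 148 = 327.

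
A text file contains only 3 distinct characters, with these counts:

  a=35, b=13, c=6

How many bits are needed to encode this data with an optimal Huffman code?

Greedily combine the two least-frequent nodes:
c(6) + b(13) → 19
19 + a(35) → 54
Total encoded bits = sum of merged weights = 19 + 54 = 73.

73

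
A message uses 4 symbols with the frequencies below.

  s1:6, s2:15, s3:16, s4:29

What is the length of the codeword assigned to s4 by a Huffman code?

1

Repeatedly merge the two smallest:
s1(6) + s2(15) → 21
s3(16) + 21 → 37
s4(29) + 37 → 66
s4 is a child of the root — depth 1, so its codeword is a single bit.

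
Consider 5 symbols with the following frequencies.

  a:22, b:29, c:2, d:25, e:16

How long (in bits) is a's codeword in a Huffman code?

Build the tree from the bottom:
merge c(2) and e(16): 18
merge 18 and a(22): 40
merge d(25) and b(29): 54
merge 40 and 54: 94
a's leaf is at depth 2, giving a 2-bit codeword.

2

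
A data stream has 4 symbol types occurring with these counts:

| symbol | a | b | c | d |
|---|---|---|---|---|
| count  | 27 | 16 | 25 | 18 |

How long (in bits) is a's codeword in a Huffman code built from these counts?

2

Huffman merges, smallest pair first:
merge b(16) and d(18): 34
merge c(25) and a(27): 52
merge 34 and 52: 86
a's leaf is at depth 2, giving a 2-bit codeword.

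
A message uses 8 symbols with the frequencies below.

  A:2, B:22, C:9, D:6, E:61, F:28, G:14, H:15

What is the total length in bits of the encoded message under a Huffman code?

Greedily combine the two least-frequent nodes:
combine A(2), D(6) → 8
combine 8, C(9) → 17
combine G(14), H(15) → 29
combine 17, B(22) → 39
combine F(28), 29 → 57
combine 39, 57 → 96
combine E(61), 96 → 157
Total encoded bits = sum of merged weights = 8 + 17 + 29 + 39 + 57 + 96 + 157 = 403.

403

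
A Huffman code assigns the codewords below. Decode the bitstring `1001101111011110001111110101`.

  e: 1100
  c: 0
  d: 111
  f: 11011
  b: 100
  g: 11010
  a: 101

Read left to right; each codeword is recognised as soon as it completes (prefix code):
  100→b | 11011→f | 11011→f | 1100→e | 0→c | 111→d | 111→d | 0→c | 101→a
Decoded message: bffecddca

bffecddca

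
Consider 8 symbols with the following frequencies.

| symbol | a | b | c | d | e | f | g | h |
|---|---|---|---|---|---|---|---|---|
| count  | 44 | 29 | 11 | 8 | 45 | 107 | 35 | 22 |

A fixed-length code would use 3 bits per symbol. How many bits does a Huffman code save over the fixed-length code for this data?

92

Fixed-length: 3 bits × 301 symbols = 903 bits.
Huffman merges:
merge d(8) and c(11): 19
merge 19 and h(22): 41
merge b(29) and g(35): 64
merge 41 and a(44): 85
merge e(45) and 64: 109
merge 85 and f(107): 192
merge 109 and 192: 301
Huffman total = 19 + 41 + 64 + 85 + 109 + 192 + 301 = 811 bits.
Saving = 903 − 811 = 92 bits.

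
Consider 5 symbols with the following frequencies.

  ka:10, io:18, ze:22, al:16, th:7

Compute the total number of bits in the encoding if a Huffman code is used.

163

Merge the two smallest weights repeatedly:
combine th(7), ka(10) → 17
combine al(16), 17 → 33
combine io(18), ze(22) → 40
combine 33, 40 → 73
Each symbol's bit-cost is frequency × depth; summing gives 163 bits (equivalently 17 + 33 + 40 + 73).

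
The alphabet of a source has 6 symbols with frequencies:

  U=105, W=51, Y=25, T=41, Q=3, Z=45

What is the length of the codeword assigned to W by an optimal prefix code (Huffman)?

Build the tree from the bottom:
combine Q(3), Y(25) → 28
combine 28, T(41) → 69
combine Z(45), W(51) → 96
combine 69, 96 → 165
combine U(105), 165 → 270
W's leaf is at depth 3, giving a 3-bit codeword.

3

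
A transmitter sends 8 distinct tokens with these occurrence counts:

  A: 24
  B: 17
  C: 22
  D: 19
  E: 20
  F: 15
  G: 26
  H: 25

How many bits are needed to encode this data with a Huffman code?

504

Merge the two smallest weights repeatedly:
merge F(15) and B(17): 32
merge D(19) and E(20): 39
merge C(22) and A(24): 46
merge H(25) and G(26): 51
merge 32 and 39: 71
merge 46 and 51: 97
merge 71 and 97: 168
Each symbol's bit-cost is frequency × depth; summing gives 504 bits (equivalently 32 + 39 + 46 + 51 + 71 + 97 + 168).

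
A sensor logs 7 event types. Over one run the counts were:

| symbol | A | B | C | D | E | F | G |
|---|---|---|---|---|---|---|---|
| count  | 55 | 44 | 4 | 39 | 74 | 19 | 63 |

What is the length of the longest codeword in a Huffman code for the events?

4

Merge the two lowest-weight nodes at each step:
C(4) + F(19) → 23
23 + D(39) → 62
B(44) + A(55) → 99
62 + G(63) → 125
E(74) + 99 → 173
125 + 173 → 298
The first pair merged (C, F) ends up deepest, at depth 4.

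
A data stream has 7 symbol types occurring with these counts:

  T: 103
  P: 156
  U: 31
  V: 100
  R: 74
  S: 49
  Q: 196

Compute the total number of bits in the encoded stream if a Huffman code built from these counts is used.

1855

Build the Huffman tree bottom-up:
merge U(31) and S(49): 80
merge R(74) and 80: 154
merge V(100) and T(103): 203
merge 154 and P(156): 310
merge Q(196) and 203: 399
merge 310 and 399: 709
Total encoded bits = sum of merged weights = 80 + 154 + 203 + 310 + 399 + 709 = 1855.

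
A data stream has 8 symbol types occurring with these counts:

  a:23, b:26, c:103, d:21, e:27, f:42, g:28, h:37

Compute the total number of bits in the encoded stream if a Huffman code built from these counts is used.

862

Build the Huffman tree bottom-up:
combine d(21), a(23) → 44
combine b(26), e(27) → 53
combine g(28), h(37) → 65
combine f(42), 44 → 86
combine 53, 65 → 118
combine 86, c(103) → 189
combine 118, 189 → 307
The encoded length is the sum of every internal node's weight: 44 + 53 + 65 + 86 + 118 + 189 + 307 = 862 bits.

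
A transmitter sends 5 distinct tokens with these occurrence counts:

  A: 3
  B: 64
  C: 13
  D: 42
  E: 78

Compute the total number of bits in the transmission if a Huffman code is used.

396

Merge the two smallest weights repeatedly:
merge A(3) and C(13): 16
merge 16 and D(42): 58
merge 58 and B(64): 122
merge E(78) and 122: 200
Each symbol's bit-cost is frequency × depth; summing gives 396 bits (equivalently 16 + 58 + 122 + 200).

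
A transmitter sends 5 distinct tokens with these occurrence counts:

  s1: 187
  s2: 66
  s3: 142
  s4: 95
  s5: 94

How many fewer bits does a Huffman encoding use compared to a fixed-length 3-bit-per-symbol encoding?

424

Fixed-length: 3 bits × 584 symbols = 1752 bits.
Huffman merges:
combine s2(66), s5(94) → 160
combine s4(95), s3(142) → 237
combine 160, s1(187) → 347
combine 237, 347 → 584
Huffman total = 160 + 237 + 347 + 584 = 1328 bits.
Saving = 1752 − 1328 = 424 bits.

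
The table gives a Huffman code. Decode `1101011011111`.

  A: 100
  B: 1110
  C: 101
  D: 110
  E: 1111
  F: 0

DCCE

Read left to right; each codeword is recognised as soon as it completes (prefix code):
  110→D | 101→C | 101→C | 1111→E
Decoded message: DCCE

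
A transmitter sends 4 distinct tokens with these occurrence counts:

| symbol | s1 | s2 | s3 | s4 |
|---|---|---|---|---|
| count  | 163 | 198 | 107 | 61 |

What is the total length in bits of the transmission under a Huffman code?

Merge the two smallest weights repeatedly:
merge s4(61) and s3(107): 168
merge s1(163) and 168: 331
merge s2(198) and 331: 529
The encoded length is the sum of every internal node's weight: 168 + 331 + 529 = 1028 bits.

1028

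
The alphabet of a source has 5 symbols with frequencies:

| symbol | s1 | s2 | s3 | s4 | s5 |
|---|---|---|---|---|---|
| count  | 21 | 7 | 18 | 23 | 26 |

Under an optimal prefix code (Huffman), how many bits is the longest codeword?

Merge the two lowest-weight nodes at each step:
merge s2(7) and s3(18): 25
merge s1(21) and s4(23): 44
merge 25 and s5(26): 51
merge 44 and 51: 95
Maximum depth reached is 3.

3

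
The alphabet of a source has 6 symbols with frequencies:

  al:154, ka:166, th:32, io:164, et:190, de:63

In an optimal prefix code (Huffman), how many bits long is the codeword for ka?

Build the tree from the bottom:
th(32) + de(63) → 95
95 + al(154) → 249
io(164) + ka(166) → 330
et(190) + 249 → 439
330 + 439 → 769
The subtree containing ka is merged 2 times, so code length = 2.

2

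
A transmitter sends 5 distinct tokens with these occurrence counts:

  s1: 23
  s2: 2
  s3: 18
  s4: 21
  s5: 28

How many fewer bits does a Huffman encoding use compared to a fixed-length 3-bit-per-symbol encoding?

Fixed-length: 3 bits × 92 symbols = 276 bits.
Huffman merges:
s2(2) + s3(18) → 20
20 + s4(21) → 41
s1(23) + s5(28) → 51
41 + 51 → 92
Huffman total = 20 + 41 + 51 + 92 = 204 bits.
Saving = 276 − 204 = 72 bits.

72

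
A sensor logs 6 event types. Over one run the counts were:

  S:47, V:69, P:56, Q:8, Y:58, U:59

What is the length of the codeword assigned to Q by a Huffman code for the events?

4

Repeatedly merge the two smallest:
Q(8) + S(47) → 55
55 + P(56) → 111
Y(58) + U(59) → 117
V(69) + 111 → 180
117 + 180 → 297
Q sits 4 levels below the root, so its codeword is 4 bits.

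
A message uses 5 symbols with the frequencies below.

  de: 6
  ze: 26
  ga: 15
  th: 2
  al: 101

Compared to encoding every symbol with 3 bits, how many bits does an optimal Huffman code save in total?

Fixed-length: 3 bits × 150 symbols = 450 bits.
Huffman merges:
combine th(2), de(6) → 8
combine 8, ga(15) → 23
combine 23, ze(26) → 49
combine 49, al(101) → 150
Huffman total = 8 + 23 + 49 + 150 = 230 bits.
Saving = 450 − 230 = 220 bits.

220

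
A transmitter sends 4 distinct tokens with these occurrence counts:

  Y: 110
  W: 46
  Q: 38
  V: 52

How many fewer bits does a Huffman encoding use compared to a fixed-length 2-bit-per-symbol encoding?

26

Fixed-length: 2 bits × 246 symbols = 492 bits.
Huffman merges:
merge Q(38) and W(46): 84
merge V(52) and 84: 136
merge Y(110) and 136: 246
Huffman total = 84 + 136 + 246 = 466 bits.
Saving = 492 − 466 = 26 bits.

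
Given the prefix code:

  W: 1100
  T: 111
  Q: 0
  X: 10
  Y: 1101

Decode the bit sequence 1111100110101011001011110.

Read left to right; each codeword is recognised as soon as it completes (prefix code):
  111→T | 1100→W | 1101→Y | 0→Q | 10→X | 1100→W | 10→X | 111→T | 10→X
Decoded message: TWYQXWXTX

TWYQXWXTX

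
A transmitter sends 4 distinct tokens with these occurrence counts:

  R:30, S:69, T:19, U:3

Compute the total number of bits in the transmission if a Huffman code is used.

195

Greedily combine the two least-frequent nodes:
merge U(3) and T(19): 22
merge 22 and R(30): 52
merge 52 and S(69): 121
The encoded length is the sum of every internal node's weight: 22 + 52 + 121 = 195 bits.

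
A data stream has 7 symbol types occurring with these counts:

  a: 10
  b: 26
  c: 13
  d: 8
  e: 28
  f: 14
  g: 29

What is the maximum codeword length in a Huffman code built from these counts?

4

Merge the two lowest-weight nodes at each step:
combine d(8), a(10) → 18
combine c(13), f(14) → 27
combine 18, b(26) → 44
combine 27, e(28) → 55
combine g(29), 44 → 73
combine 55, 73 → 128
The rarest symbols sit at the bottom; the longest codeword is 4 bits.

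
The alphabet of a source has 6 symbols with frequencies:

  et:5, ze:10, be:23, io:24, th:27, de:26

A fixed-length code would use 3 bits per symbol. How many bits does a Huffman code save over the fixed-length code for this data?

62

Fixed-length: 3 bits × 115 symbols = 345 bits.
Huffman merges:
merge et(5) and ze(10): 15
merge 15 and be(23): 38
merge io(24) and de(26): 50
merge th(27) and 38: 65
merge 50 and 65: 115
Huffman total = 15 + 38 + 50 + 65 + 115 = 283 bits.
Saving = 345 − 283 = 62 bits.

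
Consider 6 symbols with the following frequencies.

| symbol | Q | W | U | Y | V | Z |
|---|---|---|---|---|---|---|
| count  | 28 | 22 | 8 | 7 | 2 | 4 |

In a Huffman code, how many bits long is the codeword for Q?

Build the tree from the bottom:
V(2) + Z(4) → 6
6 + Y(7) → 13
U(8) + 13 → 21
21 + W(22) → 43
Q(28) + 43 → 71
Q is a child of the root — depth 1, so its codeword is a single bit.

1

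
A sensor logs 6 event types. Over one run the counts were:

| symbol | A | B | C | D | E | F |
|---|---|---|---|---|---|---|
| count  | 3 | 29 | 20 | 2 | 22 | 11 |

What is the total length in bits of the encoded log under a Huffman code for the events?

Merge the two smallest weights repeatedly:
combine D(2), A(3) → 5
combine 5, F(11) → 16
combine 16, C(20) → 36
combine E(22), B(29) → 51
combine 36, 51 → 87
Each symbol's bit-cost is frequency × depth; summing gives 195 bits (equivalently 5 + 16 + 36 + 51 + 87).

195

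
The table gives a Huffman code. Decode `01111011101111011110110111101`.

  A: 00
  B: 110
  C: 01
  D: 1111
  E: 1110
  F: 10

Read left to right; each codeword is recognised as soon as it completes (prefix code):
  01→C | 1110→E | 1110→E | 1111→D | 01→C | 1110→E | 110→B | 1111→D | 01→C
Decoded message: CEEDCEBDC

CEEDCEBDC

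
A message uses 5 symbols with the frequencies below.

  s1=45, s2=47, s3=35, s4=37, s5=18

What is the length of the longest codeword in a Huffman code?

3

Merge the two lowest-weight nodes at each step:
combine s5(18), s3(35) → 53
combine s4(37), s1(45) → 82
combine s2(47), 53 → 100
combine 82, 100 → 182
Maximum depth reached is 3.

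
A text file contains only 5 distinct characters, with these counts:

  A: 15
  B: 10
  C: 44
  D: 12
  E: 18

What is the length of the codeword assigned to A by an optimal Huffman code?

3

Huffman merges, smallest pair first:
merge B(10) and D(12): 22
merge A(15) and E(18): 33
merge 22 and 33: 55
merge C(44) and 55: 99
The subtree containing A is merged 3 times, so code length = 3.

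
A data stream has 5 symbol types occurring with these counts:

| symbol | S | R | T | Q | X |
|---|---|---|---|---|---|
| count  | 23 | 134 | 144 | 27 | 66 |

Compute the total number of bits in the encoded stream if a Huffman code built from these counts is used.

810

Merge the two smallest weights repeatedly:
merge S(23) and Q(27): 50
merge 50 and X(66): 116
merge 116 and R(134): 250
merge T(144) and 250: 394
The encoded length is the sum of every internal node's weight: 50 + 116 + 250 + 394 = 810 bits.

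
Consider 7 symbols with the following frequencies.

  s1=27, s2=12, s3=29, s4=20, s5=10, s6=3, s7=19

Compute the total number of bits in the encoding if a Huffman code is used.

317

Greedily combine the two least-frequent nodes:
s6(3) + s5(10) → 13
s2(12) + 13 → 25
s7(19) + s4(20) → 39
25 + s1(27) → 52
s3(29) + 39 → 68
52 + 68 → 120
Total encoded bits = sum of merged weights = 13 + 25 + 39 + 52 + 68 + 120 = 317.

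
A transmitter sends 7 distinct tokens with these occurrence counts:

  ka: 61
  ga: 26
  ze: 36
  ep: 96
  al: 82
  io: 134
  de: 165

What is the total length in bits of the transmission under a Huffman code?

Greedily combine the two least-frequent nodes:
merge ga(26) and ze(36): 62
merge ka(61) and 62: 123
merge al(82) and ep(96): 178
merge 123 and io(134): 257
merge de(165) and 178: 343
merge 257 and 343: 600
The encoded length is the sum of every internal node's weight: 62 + 123 + 178 + 257 + 343 + 600 = 1563 bits.

1563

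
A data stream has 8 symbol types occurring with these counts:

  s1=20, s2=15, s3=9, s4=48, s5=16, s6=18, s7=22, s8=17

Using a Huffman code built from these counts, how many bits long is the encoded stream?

Merge the two smallest weights repeatedly:
s3(9) + s2(15) → 24
s5(16) + s8(17) → 33
s6(18) + s1(20) → 38
s7(22) + 24 → 46
33 + 38 → 71
46 + s4(48) → 94
71 + 94 → 165
The encoded length is the sum of every internal node's weight: 24 + 33 + 38 + 46 + 71 + 94 + 165 = 471 bits.

471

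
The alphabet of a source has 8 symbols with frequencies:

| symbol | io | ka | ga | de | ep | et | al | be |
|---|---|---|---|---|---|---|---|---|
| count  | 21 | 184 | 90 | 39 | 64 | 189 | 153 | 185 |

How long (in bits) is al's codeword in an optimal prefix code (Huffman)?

3

Repeatedly merge the two smallest:
combine io(21), de(39) → 60
combine 60, ep(64) → 124
combine ga(90), 124 → 214
combine al(153), ka(184) → 337
combine be(185), et(189) → 374
combine 214, 337 → 551
combine 374, 551 → 925
al's leaf is at depth 3, giving a 3-bit codeword.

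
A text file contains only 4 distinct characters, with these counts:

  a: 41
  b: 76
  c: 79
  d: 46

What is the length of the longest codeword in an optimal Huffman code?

Merge the two lowest-weight nodes at each step:
a(41) + d(46) → 87
b(76) + c(79) → 155
87 + 155 → 242
The first pair merged (a, d) ends up deepest, at depth 2.

2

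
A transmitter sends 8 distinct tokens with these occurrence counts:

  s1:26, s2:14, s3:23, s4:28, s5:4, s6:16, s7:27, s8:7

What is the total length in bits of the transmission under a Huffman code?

416

Merge the two smallest weights repeatedly:
combine s5(4), s8(7) → 11
combine 11, s2(14) → 25
combine s6(16), s3(23) → 39
combine 25, s1(26) → 51
combine s7(27), s4(28) → 55
combine 39, 51 → 90
combine 55, 90 → 145
Each symbol's bit-cost is frequency × depth; summing gives 416 bits (equivalently 11 + 25 + 39 + 51 + 55 + 90 + 145).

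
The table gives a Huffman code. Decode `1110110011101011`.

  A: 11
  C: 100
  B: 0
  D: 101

Read left to right; each codeword is recognised as soon as it completes (prefix code):
  11→A | 101→D | 100→C | 11→A | 101→D | 0→B | 11→A
Decoded message: ADCADBA

ADCADBA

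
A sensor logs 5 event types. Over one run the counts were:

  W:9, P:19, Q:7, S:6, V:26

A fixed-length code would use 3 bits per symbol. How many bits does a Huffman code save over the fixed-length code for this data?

58

Fixed-length: 3 bits × 67 symbols = 201 bits.
Huffman merges:
merge S(6) and Q(7): 13
merge W(9) and 13: 22
merge P(19) and 22: 41
merge V(26) and 41: 67
Huffman total = 13 + 22 + 41 + 67 = 143 bits.
Saving = 201 − 143 = 58 bits.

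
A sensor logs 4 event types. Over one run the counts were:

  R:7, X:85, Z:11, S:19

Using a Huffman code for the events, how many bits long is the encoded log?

Build the Huffman tree bottom-up:
combine R(7), Z(11) → 18
combine 18, S(19) → 37
combine 37, X(85) → 122
Total encoded bits = sum of merged weights = 18 + 37 + 122 = 177.

177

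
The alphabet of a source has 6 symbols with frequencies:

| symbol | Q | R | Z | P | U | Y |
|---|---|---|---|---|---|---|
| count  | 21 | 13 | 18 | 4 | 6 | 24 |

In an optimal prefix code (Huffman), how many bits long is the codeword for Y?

Repeatedly merge the two smallest:
merge P(4) and U(6): 10
merge 10 and R(13): 23
merge Z(18) and Q(21): 39
merge 23 and Y(24): 47
merge 39 and 47: 86
Y sits 2 levels below the root, so its codeword is 2 bits.

2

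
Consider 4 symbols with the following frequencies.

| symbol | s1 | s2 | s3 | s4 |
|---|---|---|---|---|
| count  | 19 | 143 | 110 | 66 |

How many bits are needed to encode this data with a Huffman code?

618

Build the Huffman tree bottom-up:
combine s1(19), s4(66) → 85
combine 85, s3(110) → 195
combine s2(143), 195 → 338
Each symbol's bit-cost is frequency × depth; summing gives 618 bits (equivalently 85 + 195 + 338).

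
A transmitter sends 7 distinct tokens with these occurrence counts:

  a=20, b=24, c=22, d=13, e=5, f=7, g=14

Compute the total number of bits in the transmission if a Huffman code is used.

281

Build the Huffman tree bottom-up:
e(5) + f(7) → 12
12 + d(13) → 25
g(14) + a(20) → 34
c(22) + b(24) → 46
25 + 34 → 59
46 + 59 → 105
Each symbol's bit-cost is frequency × depth; summing gives 281 bits (equivalently 12 + 25 + 34 + 46 + 59 + 105).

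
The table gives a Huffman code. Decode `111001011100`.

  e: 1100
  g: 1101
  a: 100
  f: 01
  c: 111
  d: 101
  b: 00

Read left to right; each codeword is recognised as soon as it completes (prefix code):
  111→c | 00→b | 101→d | 1100→e
Decoded message: cbde

cbde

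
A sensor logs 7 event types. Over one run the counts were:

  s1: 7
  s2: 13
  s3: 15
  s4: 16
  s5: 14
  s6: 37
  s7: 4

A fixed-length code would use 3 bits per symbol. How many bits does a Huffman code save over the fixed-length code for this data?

Fixed-length: 3 bits × 106 symbols = 318 bits.
Huffman merges:
s7(4) + s1(7) → 11
11 + s2(13) → 24
s5(14) + s3(15) → 29
s4(16) + 24 → 40
29 + s6(37) → 66
40 + 66 → 106
Huffman total = 11 + 24 + 29 + 40 + 66 + 106 = 276 bits.
Saving = 318 − 276 = 42 bits.

42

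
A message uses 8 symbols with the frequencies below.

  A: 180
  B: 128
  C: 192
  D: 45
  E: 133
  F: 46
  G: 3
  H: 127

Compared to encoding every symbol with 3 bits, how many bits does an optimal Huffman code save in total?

Fixed-length: 3 bits × 854 symbols = 2562 bits.
Huffman merges:
combine G(3), D(45) → 48
combine F(46), 48 → 94
combine 94, H(127) → 221
combine B(128), E(133) → 261
combine A(180), C(192) → 372
combine 221, 261 → 482
combine 372, 482 → 854
Huffman total = 48 + 94 + 221 + 261 + 372 + 482 + 854 = 2332 bits.
Saving = 2562 − 2332 = 230 bits.

230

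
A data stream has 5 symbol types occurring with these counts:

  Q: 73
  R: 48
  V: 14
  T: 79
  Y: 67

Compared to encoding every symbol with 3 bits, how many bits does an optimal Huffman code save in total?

219

Fixed-length: 3 bits × 281 symbols = 843 bits.
Huffman merges:
V(14) + R(48) → 62
62 + Y(67) → 129
Q(73) + T(79) → 152
129 + 152 → 281
Huffman total = 62 + 129 + 152 + 281 = 624 bits.
Saving = 843 − 624 = 219 bits.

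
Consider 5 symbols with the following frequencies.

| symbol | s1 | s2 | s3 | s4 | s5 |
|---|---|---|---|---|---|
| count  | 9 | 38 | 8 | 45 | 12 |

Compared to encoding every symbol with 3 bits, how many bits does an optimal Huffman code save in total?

111

Fixed-length: 3 bits × 112 symbols = 336 bits.
Huffman merges:
merge s3(8) and s1(9): 17
merge s5(12) and 17: 29
merge 29 and s2(38): 67
merge s4(45) and 67: 112
Huffman total = 17 + 29 + 67 + 112 = 225 bits.
Saving = 336 − 225 = 111 bits.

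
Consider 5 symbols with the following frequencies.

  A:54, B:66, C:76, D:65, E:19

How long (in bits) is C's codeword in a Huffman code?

2

Huffman merges, smallest pair first:
E(19) + A(54) → 73
D(65) + B(66) → 131
73 + C(76) → 149
131 + 149 → 280
The subtree containing C is merged 2 times, so code length = 2.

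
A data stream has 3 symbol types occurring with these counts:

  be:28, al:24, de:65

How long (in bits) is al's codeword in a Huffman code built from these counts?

Huffman merges, smallest pair first:
combine al(24), be(28) → 52
combine 52, de(65) → 117
al sits 2 levels below the root, so its codeword is 2 bits.

2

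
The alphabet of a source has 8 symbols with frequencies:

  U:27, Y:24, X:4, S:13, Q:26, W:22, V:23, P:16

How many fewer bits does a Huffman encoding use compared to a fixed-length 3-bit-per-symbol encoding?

Fixed-length: 3 bits × 155 symbols = 465 bits.
Huffman merges:
X(4) + S(13) → 17
P(16) + 17 → 33
W(22) + V(23) → 45
Y(24) + Q(26) → 50
U(27) + 33 → 60
45 + 50 → 95
60 + 95 → 155
Huffman total = 17 + 33 + 45 + 50 + 60 + 95 + 155 = 455 bits.
Saving = 465 − 455 = 10 bits.

10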